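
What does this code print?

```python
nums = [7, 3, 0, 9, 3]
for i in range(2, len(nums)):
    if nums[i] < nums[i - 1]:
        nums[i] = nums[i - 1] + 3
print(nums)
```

i=2: 0<3, nums[2] = 3+3 = 6 → [7, 3, 6, 9, 3]
i=3: 9>=6, unchanged → [7, 3, 6, 9, 3]
i=4: 3<9, nums[4] = 9+3 = 12 → [7, 3, 6, 9, 12]

[7, 3, 6, 9, 12]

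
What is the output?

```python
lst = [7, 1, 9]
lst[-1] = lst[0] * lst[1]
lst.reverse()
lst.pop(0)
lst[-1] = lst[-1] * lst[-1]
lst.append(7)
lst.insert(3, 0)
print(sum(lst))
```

57

lst[-1] = lst[0]*lst[1] = 7*1 = 7 → [7, 1, 7]
reverse → [7, 1, 7]
pop(0) removes 7 → [1, 7]
lst[-1] = lst[-1]*lst[-1] = 7*7 = 49 → [1, 49]
append 7 → [1, 49, 7]
insert 0 at 3 → [1, 49, 7, 0]
sum = 57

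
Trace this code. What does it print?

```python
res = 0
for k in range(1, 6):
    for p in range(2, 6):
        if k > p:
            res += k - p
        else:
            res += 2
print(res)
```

38

k=1,p=2: not 1>2, res = 0+2 = 2
k=1,p=3: not 1>3, res = 2+2 = 4
k=1,p=4: not 1>4, res = 4+2 = 6
k=1,p=5: not 1>5, res = 6+2 = 8
k=2,p=2: not 2>2, res = 8+2 = 10
k=2,p=3: not 2>3, res = 10+2 = 12
k=2,p=4: not 2>4, res = 12+2 = 14
k=2,p=5: not 2>5, res = 14+2 = 16
k=3,p=2: 3>2, res = 16+1 = 17
k=3,p=3: not 3>3, res = 17+2 = 19
k=3,p=4: not 3>4, res = 19+2 = 21
k=3,p=5: not 3>5, res = 21+2 = 23
k=4,p=2: 4>2, res = 23+2 = 25
k=4,p=3: 4>3, res = 25+1 = 26
k=4,p=4: not 4>4, res = 26+2 = 28
k=4,p=5: not 4>5, res = 28+2 = 30
k=5,p=2: 5>2, res = 30+3 = 33
k=5,p=3: 5>3, res = 33+2 = 35
k=5,p=4: 5>4, res = 35+1 = 36
k=5,p=5: not 5>5, res = 36+2 = 38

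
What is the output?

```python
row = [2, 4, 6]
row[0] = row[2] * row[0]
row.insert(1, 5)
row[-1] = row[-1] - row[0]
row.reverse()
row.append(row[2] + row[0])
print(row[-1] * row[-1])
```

1

row[0] = row[2]*row[0] = 6*2 = 12 → [12, 4, 6]
insert 5 at 1 → [12, 5, 4, 6]
row[-1] = row[-1]-row[0] = 6-12 = -6 → [12, 5, 4, -6]
reverse → [-6, 4, 5, 12]
append row[2]+row[0] = 5+(-6) = -1 → [-6, 4, 5, 12, -1]
row[-1]*row[-1] = (-1)*(-1) = 1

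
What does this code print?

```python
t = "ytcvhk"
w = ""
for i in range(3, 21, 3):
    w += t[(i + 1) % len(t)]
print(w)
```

i=3: add t[4]='h' → 'h'
i=6: add t[1]='t' → 'ht'
i=9: add t[4]='h' → 'hth'
i=12: add t[1]='t' → 'htht'
i=15: add t[4]='h' → 'hthth'
i=18: add t[1]='t' → 'hththt'

hththt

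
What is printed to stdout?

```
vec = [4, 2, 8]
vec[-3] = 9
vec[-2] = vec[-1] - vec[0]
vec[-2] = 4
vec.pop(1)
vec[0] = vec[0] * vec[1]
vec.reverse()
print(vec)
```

vec[-3] = 9 → [9, 2, 8]
vec[-2] = vec[-1]-vec[0] = 8-9 = -1 → [9, -1, 8]
vec[-2] = 4 → [9, 4, 8]
pop(1) removes 4 → [9, 8]
vec[0] = vec[0]*vec[1] = 9*8 = 72 → [72, 8]
reverse → [8, 72]

[8, 72]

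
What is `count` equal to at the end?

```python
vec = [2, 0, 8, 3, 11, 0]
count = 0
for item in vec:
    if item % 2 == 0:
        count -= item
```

item=2: even, count = 0-2 = -2
item=0: even, count = (-2)-0 = -2
item=8: even, count = (-2)-8 = -10
item=3: not even
item=11: not even
item=0: even, count = (-10)-0 = -10

-10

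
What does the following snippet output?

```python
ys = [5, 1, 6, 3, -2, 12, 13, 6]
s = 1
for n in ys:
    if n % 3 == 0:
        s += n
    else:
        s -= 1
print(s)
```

24

n=5: not %3==0, s = 1-1 = 0
n=1: not %3==0, s = 0-1 = -1
n=6: %3==0, s = (-1)+6 = 5
n=3: %3==0, s = 5+3 = 8
n=-2: not %3==0, s = 8-1 = 7
n=12: %3==0, s = 7+12 = 19
n=13: not %3==0, s = 19-1 = 18
n=6: %3==0, s = 18+6 = 24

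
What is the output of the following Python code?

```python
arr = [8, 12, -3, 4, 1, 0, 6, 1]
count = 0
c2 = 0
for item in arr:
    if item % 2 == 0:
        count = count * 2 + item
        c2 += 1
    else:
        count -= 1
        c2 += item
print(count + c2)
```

item=8: even, count = 0*2+8 = 8; c2=1
item=12: even, count = 8*2+12 = 28; c2=2
item=-3: not even, count = 28-1 = 27; c2=-1
item=4: even, count = 27*2+4 = 58; c2=0
item=1: not even, count = 58-1 = 57; c2=1
item=0: even, count = 57*2+0 = 114; c2=2
item=6: even, count = 114*2+6 = 234; c2=3
item=1: not even, count = 234-1 = 233; c2=4
count+c2 = 233+4 = 237

237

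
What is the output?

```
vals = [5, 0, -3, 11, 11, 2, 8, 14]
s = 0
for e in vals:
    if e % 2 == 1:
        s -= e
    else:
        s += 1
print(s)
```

e=5: odd, s = 0-5 = -5
e=0: not odd, s = (-5)+1 = -4
e=-3: odd, s = (-4)-(-3) = -1
e=11: odd, s = (-1)-11 = -12
e=11: odd, s = (-12)-11 = -23
e=2: not odd, s = (-23)+1 = -22
e=8: not odd, s = (-22)+1 = -21
e=14: not odd, s = (-21)+1 = -20

-20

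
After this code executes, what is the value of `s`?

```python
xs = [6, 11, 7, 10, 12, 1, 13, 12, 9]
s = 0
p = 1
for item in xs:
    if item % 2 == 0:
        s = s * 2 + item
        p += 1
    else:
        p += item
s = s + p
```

170

item=6: even, s = 0*2+6 = 6; p=2
item=11: not even; p=13
item=7: not even; p=20
item=10: even, s = 6*2+10 = 22; p=21
item=12: even, s = 22*2+12 = 56; p=22
item=1: not even; p=23
item=13: not even; p=36
item=12: even, s = 56*2+12 = 124; p=37
item=9: not even; p=46
s+p = 124+46 = 170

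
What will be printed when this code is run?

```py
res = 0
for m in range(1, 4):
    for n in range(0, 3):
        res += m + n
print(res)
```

m=1,n=0: res = 0+1 = 1
m=1,n=1: res = 1+2 = 3
m=1,n=2: res = 3+3 = 6
m=2,n=0: res = 6+2 = 8
m=2,n=1: res = 8+3 = 11
m=2,n=2: res = 11+4 = 15
m=3,n=0: res = 15+3 = 18
m=3,n=1: res = 18+4 = 22
m=3,n=2: res = 22+5 = 27

27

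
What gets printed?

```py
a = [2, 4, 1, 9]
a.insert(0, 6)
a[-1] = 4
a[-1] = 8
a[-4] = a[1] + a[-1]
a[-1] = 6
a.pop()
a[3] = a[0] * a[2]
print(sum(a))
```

insert 6 at 0 → [6, 2, 4, 1, 9]
a[-1] = 4 → [6, 2, 4, 1, 4]
a[-1] = 8 → [6, 2, 4, 1, 8]
a[-4] = a[1]+a[-1] = 2+8 = 10 → [6, 10, 4, 1, 8]
a[-1] = 6 → [6, 10, 4, 1, 6]
pop() removes 6 → [6, 10, 4, 1]
a[3] = a[0]*a[2] = 6*4 = 24 → [6, 10, 4, 24]
sum = 44

44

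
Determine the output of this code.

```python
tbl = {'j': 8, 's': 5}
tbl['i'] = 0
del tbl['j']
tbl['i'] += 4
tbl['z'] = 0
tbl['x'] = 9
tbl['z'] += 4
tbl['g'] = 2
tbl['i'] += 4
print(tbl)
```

{'s': 5, 'i': 8, 'z': 4, 'x': 9, 'g': 2}

tbl['i'] = 0 → {'j': 8, 's': 5, 'i': 0}
del 'j' → {'s': 5, 'i': 0}
tbl['i'] = 0+4 = 4 → {'s': 5, 'i': 4}
tbl['z'] = 0 → {'s': 5, 'i': 4, 'z': 0}
tbl['x'] = 9 → {'s': 5, 'i': 4, 'z': 0, 'x': 9}
tbl['z'] = 0+4 = 4 → {'s': 5, 'i': 4, 'z': 4, 'x': 9}
tbl['g'] = 2 → {'s': 5, 'i': 4, 'z': 4, 'x': 9, 'g': 2}
tbl['i'] = 4+4 = 8 → {'s': 5, 'i': 8, 'z': 4, 'x': 9, 'g': 2}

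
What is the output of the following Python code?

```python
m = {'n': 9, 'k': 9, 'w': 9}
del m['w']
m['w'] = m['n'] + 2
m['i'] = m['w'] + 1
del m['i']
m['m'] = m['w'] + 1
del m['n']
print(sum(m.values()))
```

32

del 'w' → {'n': 9, 'k': 9}
m['w'] = m['n']+2 = 11 → {'n': 9, 'k': 9, 'w': 11}
m['i'] = m['w']+1 = 12 → {'n': 9, 'k': 9, 'w': 11, 'i': 12}
del 'i' → {'n': 9, 'k': 9, 'w': 11}
m['m'] = m['w']+1 = 12 → {'n': 9, 'k': 9, 'w': 11, 'm': 12}
del 'n' → {'k': 9, 'w': 11, 'm': 12}
sum of values = 32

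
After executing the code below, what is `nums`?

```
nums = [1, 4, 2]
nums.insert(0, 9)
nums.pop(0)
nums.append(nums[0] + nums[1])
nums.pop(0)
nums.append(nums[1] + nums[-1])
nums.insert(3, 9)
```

[4, 2, 5, 9, 7]

insert 9 at 0 → [9, 1, 4, 2]
pop(0) removes 9 → [1, 4, 2]
append nums[0]+nums[1] = 1+4 = 5 → [1, 4, 2, 5]
pop(0) removes 1 → [4, 2, 5]
append nums[1]+nums[-1] = 2+5 = 7 → [4, 2, 5, 7]
insert 9 at 3 → [4, 2, 5, 9, 7]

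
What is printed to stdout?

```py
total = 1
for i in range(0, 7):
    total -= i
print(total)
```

i=0: total = 1-0 = 1
i=1: total = 1-1 = 0
i=2: total = 0-2 = -2
i=3: total = (-2)-3 = -5
i=4: total = (-5)-4 = -9
i=5: total = (-9)-5 = -14
i=6: total = (-14)-6 = -20

-20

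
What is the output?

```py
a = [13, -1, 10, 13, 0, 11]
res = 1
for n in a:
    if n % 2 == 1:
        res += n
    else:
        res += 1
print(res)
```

39

n=13: odd, res = 1+13 = 14
n=-1: odd, res = 14+(-1) = 13
n=10: not odd, res = 13+1 = 14
n=13: odd, res = 14+13 = 27
n=0: not odd, res = 27+1 = 28
n=11: odd, res = 28+11 = 39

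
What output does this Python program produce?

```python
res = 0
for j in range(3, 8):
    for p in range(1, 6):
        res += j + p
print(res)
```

j=3,p=1: res = 0+4 = 4
j=3,p=2: res = 4+5 = 9
j=3,p=3: res = 9+6 = 15
j=3,p=4: res = 15+7 = 22
j=3,p=5: res = 22+8 = 30
j=4,p=1: res = 30+5 = 35
j=4,p=2: res = 35+6 = 41
j=4,p=3: res = 41+7 = 48
j=4,p=4: res = 48+8 = 56
j=4,p=5: res = 56+9 = 65
j=5,p=1: res = 65+6 = 71
j=5,p=2: res = 71+7 = 78
j=5,p=3: res = 78+8 = 86
j=5,p=4: res = 86+9 = 95
j=5,p=5: res = 95+10 = 105
j=6,p=1: res = 105+7 = 112
j=6,p=2: res = 112+8 = 120
j=6,p=3: res = 120+9 = 129
j=6,p=4: res = 129+10 = 139
j=6,p=5: res = 139+11 = 150
j=7,p=1: res = 150+8 = 158
j=7,p=2: res = 158+9 = 167
j=7,p=3: res = 167+10 = 177
j=7,p=4: res = 177+11 = 188
j=7,p=5: res = 188+12 = 200

200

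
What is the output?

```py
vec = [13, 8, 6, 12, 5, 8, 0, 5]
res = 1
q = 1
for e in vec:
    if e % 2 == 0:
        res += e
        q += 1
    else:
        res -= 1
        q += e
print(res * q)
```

928

e=13: not even, res = 1-1 = 0; q=14
e=8: even, res = 0+8 = 8; q=15
e=6: even, res = 8+6 = 14; q=16
e=12: even, res = 14+12 = 26; q=17
e=5: not even, res = 26-1 = 25; q=22
e=8: even, res = 25+8 = 33; q=23
e=0: even, res = 33+0 = 33; q=24
e=5: not even, res = 33-1 = 32; q=29
res*q = 32*29 = 928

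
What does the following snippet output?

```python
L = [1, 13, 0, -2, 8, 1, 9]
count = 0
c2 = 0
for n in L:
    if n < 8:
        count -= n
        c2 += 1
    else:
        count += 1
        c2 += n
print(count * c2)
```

102

n=1: <8, count = 0-1 = -1; c2=1
n=13: not <8, count = (-1)+1 = 0; c2=14
n=0: <8, count = 0-0 = 0; c2=15
n=-2: <8, count = 0-(-2) = 2; c2=16
n=8: not <8, count = 2+1 = 3; c2=24
n=1: <8, count = 3-1 = 2; c2=25
n=9: not <8, count = 2+1 = 3; c2=34
count*c2 = 3*34 = 102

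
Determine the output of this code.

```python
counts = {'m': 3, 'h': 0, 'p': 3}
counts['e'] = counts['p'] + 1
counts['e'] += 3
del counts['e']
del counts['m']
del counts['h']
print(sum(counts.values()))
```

counts['e'] = counts['p']+1 = 4 → {'m': 3, 'h': 0, 'p': 3, 'e': 4}
counts['e'] = 4+3 = 7 → {'m': 3, 'h': 0, 'p': 3, 'e': 7}
del 'e' → {'m': 3, 'h': 0, 'p': 3}
del 'm' → {'h': 0, 'p': 3}
del 'h' → {'p': 3}
sum of values = 3

3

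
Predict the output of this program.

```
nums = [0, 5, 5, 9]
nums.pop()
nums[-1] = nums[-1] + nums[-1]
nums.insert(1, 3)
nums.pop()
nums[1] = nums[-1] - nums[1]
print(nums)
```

pop() removes 9 → [0, 5, 5]
nums[-1] = nums[-1]+nums[-1] = 5+5 = 10 → [0, 5, 10]
insert 3 at 1 → [0, 3, 5, 10]
pop() removes 10 → [0, 3, 5]
nums[1] = nums[-1]-nums[1] = 5-3 = 2 → [0, 2, 5]

[0, 2, 5]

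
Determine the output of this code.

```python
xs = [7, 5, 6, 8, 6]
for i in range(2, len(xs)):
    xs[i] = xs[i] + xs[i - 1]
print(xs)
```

i=2: xs[2] = 6+5 = 11 → [7, 5, 11, 8, 6]
i=3: xs[3] = 8+11 = 19 → [7, 5, 11, 19, 6]
i=4: xs[4] = 6+19 = 25 → [7, 5, 11, 19, 25]

[7, 5, 11, 19, 25]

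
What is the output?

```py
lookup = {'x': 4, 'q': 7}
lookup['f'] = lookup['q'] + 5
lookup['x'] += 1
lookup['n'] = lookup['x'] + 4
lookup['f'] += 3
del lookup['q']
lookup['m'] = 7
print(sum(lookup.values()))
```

36

lookup['f'] = lookup['q']+5 = 12 → {'x': 4, 'q': 7, 'f': 12}
lookup['x'] = 4+1 = 5 → {'x': 5, 'q': 7, 'f': 12}
lookup['n'] = lookup['x']+4 = 9 → {'x': 5, 'q': 7, 'f': 12, 'n': 9}
lookup['f'] = 12+3 = 15 → {'x': 5, 'q': 7, 'f': 15, 'n': 9}
del 'q' → {'x': 5, 'f': 15, 'n': 9}
lookup['m'] = 7 → {'x': 5, 'f': 15, 'n': 9, 'm': 7}
sum of values = 36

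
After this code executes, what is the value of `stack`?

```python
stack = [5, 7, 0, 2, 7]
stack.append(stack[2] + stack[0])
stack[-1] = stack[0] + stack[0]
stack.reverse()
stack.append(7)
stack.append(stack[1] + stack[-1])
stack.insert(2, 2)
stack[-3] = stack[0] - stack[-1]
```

[10, 7, 2, 2, 0, 7, -4, 7, 14]

append stack[2]+stack[0] = 0+5 = 5 → [5, 7, 0, 2, 7, 5]
stack[-1] = stack[0]+stack[0] = 5+5 = 10 → [5, 7, 0, 2, 7, 10]
reverse → [10, 7, 2, 0, 7, 5]
append 7 → [10, 7, 2, 0, 7, 5, 7]
append stack[1]+stack[-1] = 7+7 = 14 → [10, 7, 2, 0, 7, 5, 7, 14]
insert 2 at 2 → [10, 7, 2, 2, 0, 7, 5, 7, 14]
stack[-3] = stack[0]-stack[-1] = 10-14 = -4 → [10, 7, 2, 2, 0, 7, -4, 7, 14]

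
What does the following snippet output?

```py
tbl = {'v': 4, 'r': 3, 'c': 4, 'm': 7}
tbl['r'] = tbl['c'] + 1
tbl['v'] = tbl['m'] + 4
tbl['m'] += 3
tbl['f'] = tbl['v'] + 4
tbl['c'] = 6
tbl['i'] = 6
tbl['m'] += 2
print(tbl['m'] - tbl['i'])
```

6

tbl['r'] = tbl['c']+1 = 5 → {'v': 4, 'r': 5, 'c': 4, 'm': 7}
tbl['v'] = tbl['m']+4 = 11 → {'v': 11, 'r': 5, 'c': 4, 'm': 7}
tbl['m'] = 7+3 = 10 → {'v': 11, 'r': 5, 'c': 4, 'm': 10}
tbl['f'] = tbl['v']+4 = 15 → {'v': 11, 'r': 5, 'c': 4, 'm': 10, 'f': 15}
tbl['c'] = 6 → {'v': 11, 'r': 5, 'c': 6, 'm': 10, 'f': 15}
tbl['i'] = 6 → {'v': 11, 'r': 5, 'c': 6, 'm': 10, 'f': 15, 'i': 6}
tbl['m'] = 10+2 = 12 → {'v': 11, 'r': 5, 'c': 6, 'm': 12, 'f': 15, 'i': 6}
tbl['m']-tbl['i'] = 12-6 = 6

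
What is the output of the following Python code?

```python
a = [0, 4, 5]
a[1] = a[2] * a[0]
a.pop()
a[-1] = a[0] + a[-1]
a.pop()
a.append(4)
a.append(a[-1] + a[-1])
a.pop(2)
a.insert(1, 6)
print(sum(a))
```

a[1] = a[2]*a[0] = 5*0 = 0 → [0, 0, 5]
pop() removes 5 → [0, 0]
a[-1] = a[0]+a[-1] = 0+0 = 0 → [0, 0]
pop() removes 0 → [0]
append 4 → [0, 4]
append a[-1]+a[-1] = 4+4 = 8 → [0, 4, 8]
pop(2) removes 8 → [0, 4]
insert 6 at 1 → [0, 6, 4]
sum = 10

10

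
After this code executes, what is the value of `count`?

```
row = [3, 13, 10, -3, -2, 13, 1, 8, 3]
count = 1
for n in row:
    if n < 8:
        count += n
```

n=3: <8, count = 1+3 = 4
n=13: not <8
n=10: not <8
n=-3: <8, count = 4+(-3) = 1
n=-2: <8, count = 1+(-2) = -1
n=13: not <8
n=1: <8, count = (-1)+1 = 0
n=8: not <8
n=3: <8, count = 0+3 = 3

3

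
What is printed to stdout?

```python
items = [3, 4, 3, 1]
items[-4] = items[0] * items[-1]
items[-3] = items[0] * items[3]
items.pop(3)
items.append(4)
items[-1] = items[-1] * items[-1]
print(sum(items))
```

25

items[-4] = items[0]*items[-1] = 3*1 = 3 → [3, 4, 3, 1]
items[-3] = items[0]*items[3] = 3*1 = 3 → [3, 3, 3, 1]
pop(3) removes 1 → [3, 3, 3]
append 4 → [3, 3, 3, 4]
items[-1] = items[-1]*items[-1] = 4*4 = 16 → [3, 3, 3, 16]
sum = 25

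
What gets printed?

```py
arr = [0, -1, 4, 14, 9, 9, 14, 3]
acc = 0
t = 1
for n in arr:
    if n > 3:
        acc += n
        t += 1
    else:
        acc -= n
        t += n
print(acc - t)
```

n=0: not >3, acc = 0-0 = 0; t=1
n=-1: not >3, acc = 0-(-1) = 1; t=0
n=4: >3, acc = 1+4 = 5; t=1
n=14: >3, acc = 5+14 = 19; t=2
n=9: >3, acc = 19+9 = 28; t=3
n=9: >3, acc = 28+9 = 37; t=4
n=14: >3, acc = 37+14 = 51; t=5
n=3: not >3, acc = 51-3 = 48; t=8
acc-t = 48-8 = 40

40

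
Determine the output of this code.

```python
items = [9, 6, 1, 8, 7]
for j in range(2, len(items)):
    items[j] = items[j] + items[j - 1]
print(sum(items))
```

j=2: items[2] = 1+6 = 7 → [9, 6, 7, 8, 7]
j=3: items[3] = 8+7 = 15 → [9, 6, 7, 15, 7]
j=4: items[4] = 7+15 = 22 → [9, 6, 7, 15, 22]
sum = 59

59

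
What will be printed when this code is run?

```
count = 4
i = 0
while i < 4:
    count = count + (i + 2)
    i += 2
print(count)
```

10

i=0: count = 4+2 = 6
i=2: count = 6+4 = 10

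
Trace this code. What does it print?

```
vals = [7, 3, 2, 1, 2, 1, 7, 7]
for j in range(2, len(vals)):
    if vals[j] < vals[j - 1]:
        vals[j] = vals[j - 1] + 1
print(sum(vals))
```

46

j=2: 2<3, vals[2] = 3+1 = 4 → [7, 3, 4, 1, 2, 1, 7, 7]
j=3: 1<4, vals[3] = 4+1 = 5 → [7, 3, 4, 5, 2, 1, 7, 7]
j=4: 2<5, vals[4] = 5+1 = 6 → [7, 3, 4, 5, 6, 1, 7, 7]
j=5: 1<6, vals[5] = 6+1 = 7 → [7, 3, 4, 5, 6, 7, 7, 7]
j=6: 7>=7, unchanged → [7, 3, 4, 5, 6, 7, 7, 7]
j=7: 7>=7, unchanged → [7, 3, 4, 5, 6, 7, 7, 7]
sum = 46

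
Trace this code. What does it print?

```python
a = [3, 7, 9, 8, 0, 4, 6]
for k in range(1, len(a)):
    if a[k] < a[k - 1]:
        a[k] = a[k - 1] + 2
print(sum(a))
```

k=1: 7>=3, unchanged → [3, 7, 9, 8, 0, 4, 6]
k=2: 9>=7, unchanged → [3, 7, 9, 8, 0, 4, 6]
k=3: 8<9, a[3] = 9+2 = 11 → [3, 7, 9, 11, 0, 4, 6]
k=4: 0<11, a[4] = 11+2 = 13 → [3, 7, 9, 11, 13, 4, 6]
k=5: 4<13, a[5] = 13+2 = 15 → [3, 7, 9, 11, 13, 15, 6]
k=6: 6<15, a[6] = 15+2 = 17 → [3, 7, 9, 11, 13, 15, 17]
sum = 75

75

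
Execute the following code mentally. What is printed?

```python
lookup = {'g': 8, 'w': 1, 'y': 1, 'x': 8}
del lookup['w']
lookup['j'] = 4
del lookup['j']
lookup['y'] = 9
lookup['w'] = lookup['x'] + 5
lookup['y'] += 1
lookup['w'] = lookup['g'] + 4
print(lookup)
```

{'g': 8, 'y': 10, 'x': 8, 'w': 12}

del 'w' → {'g': 8, 'y': 1, 'x': 8}
lookup['j'] = 4 → {'g': 8, 'y': 1, 'x': 8, 'j': 4}
del 'j' → {'g': 8, 'y': 1, 'x': 8}
lookup['y'] = 9 → {'g': 8, 'y': 9, 'x': 8}
lookup['w'] = lookup['x']+5 = 13 → {'g': 8, 'y': 9, 'x': 8, 'w': 13}
lookup['y'] = 9+1 = 10 → {'g': 8, 'y': 10, 'x': 8, 'w': 13}
lookup['w'] = lookup['g']+4 = 12 → {'g': 8, 'y': 10, 'x': 8, 'w': 12}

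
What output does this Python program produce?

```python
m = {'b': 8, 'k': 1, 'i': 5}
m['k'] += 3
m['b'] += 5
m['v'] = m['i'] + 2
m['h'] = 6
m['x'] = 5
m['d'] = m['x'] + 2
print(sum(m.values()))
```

47

m['k'] = 1+3 = 4 → {'b': 8, 'k': 4, 'i': 5}
m['b'] = 8+5 = 13 → {'b': 13, 'k': 4, 'i': 5}
m['v'] = m['i']+2 = 7 → {'b': 13, 'k': 4, 'i': 5, 'v': 7}
m['h'] = 6 → {'b': 13, 'k': 4, 'i': 5, 'v': 7, 'h': 6}
m['x'] = 5 → {'b': 13, 'k': 4, 'i': 5, 'v': 7, 'h': 6, 'x': 5}
m['d'] = m['x']+2 = 7 → {'b': 13, 'k': 4, 'i': 5, 'v': 7, 'h': 6, 'x': 5, 'd': 7}
sum of values = 47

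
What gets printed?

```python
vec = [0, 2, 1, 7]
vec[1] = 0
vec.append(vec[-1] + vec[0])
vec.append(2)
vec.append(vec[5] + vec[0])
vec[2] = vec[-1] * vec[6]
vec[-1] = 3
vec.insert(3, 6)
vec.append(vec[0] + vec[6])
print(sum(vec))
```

31

vec[1] = 0 → [0, 0, 1, 7]
append vec[-1]+vec[0] = 7+0 = 7 → [0, 0, 1, 7, 7]
append 2 → [0, 0, 1, 7, 7, 2]
append vec[5]+vec[0] = 2+0 = 2 → [0, 0, 1, 7, 7, 2, 2]
vec[2] = vec[-1]*vec[6] = 2*2 = 4 → [0, 0, 4, 7, 7, 2, 2]
vec[-1] = 3 → [0, 0, 4, 7, 7, 2, 3]
insert 6 at 3 → [0, 0, 4, 6, 7, 7, 2, 3]
append vec[0]+vec[6] = 0+2 = 2 → [0, 0, 4, 6, 7, 7, 2, 3, 2]
sum = 31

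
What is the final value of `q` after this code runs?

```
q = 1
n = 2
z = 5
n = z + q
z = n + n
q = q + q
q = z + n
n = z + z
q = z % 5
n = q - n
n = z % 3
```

2

n = 5+1 = 6
z = 6+6 = 12
q = 1+1 = 2
q = 12+6 = 18
n = 12+12 = 24
q = 12%5 = 2
n = 2-24 = -22
n = 12%3 = 0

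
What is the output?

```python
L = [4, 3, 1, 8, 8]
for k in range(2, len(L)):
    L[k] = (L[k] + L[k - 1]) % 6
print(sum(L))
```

k=2: L[2] = (1+3)%6 = 4 → [4, 3, 4, 8, 8]
k=3: L[3] = (8+4)%6 = 0 → [4, 3, 4, 0, 8]
k=4: L[4] = (8+0)%6 = 2 → [4, 3, 4, 0, 2]
sum = 13

13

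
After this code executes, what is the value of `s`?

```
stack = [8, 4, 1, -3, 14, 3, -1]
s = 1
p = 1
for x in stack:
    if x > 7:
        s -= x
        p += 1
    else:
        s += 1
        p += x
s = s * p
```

-112

x=8: >7, s = 1-8 = -7; p=2
x=4: not >7, s = (-7)+1 = -6; p=6
x=1: not >7, s = (-6)+1 = -5; p=7
x=-3: not >7, s = (-5)+1 = -4; p=4
x=14: >7, s = (-4)-14 = -18; p=5
x=3: not >7, s = (-18)+1 = -17; p=8
x=-1: not >7, s = (-17)+1 = -16; p=7
s*p = (-16)*7 = -112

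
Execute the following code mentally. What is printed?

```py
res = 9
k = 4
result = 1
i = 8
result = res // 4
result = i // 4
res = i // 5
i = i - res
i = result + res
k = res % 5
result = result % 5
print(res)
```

1

result = 9//4 = 2
result = 8//4 = 2
res = 8//5 = 1
i = 8-1 = 7
i = 2+1 = 3
k = 1%5 = 1
result = 2%5 = 2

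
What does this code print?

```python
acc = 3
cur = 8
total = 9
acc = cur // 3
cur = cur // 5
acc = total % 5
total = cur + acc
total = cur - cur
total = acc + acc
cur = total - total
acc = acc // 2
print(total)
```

acc = 8//3 = 2
cur = 8//5 = 1
acc = 9%5 = 4
total = 1+4 = 5
total = 1-1 = 0
total = 4+4 = 8
cur = 8-8 = 0
acc = 4//2 = 2

8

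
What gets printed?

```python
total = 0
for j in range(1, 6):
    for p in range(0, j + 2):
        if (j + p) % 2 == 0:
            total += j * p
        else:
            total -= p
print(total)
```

j=1,p=0: odd sum, total = 0-0 = 0
j=1,p=1: even sum, total = 0+1 = 1
j=1,p=2: odd sum, total = 1-2 = -1
j=2,p=0: even sum, total = (-1)+0 = -1
j=2,p=1: odd sum, total = (-1)-1 = -2
j=2,p=2: even sum, total = (-2)+4 = 2
j=2,p=3: odd sum, total = 2-3 = -1
j=3,p=0: odd sum, total = (-1)-0 = -1
j=3,p=1: even sum, total = (-1)+3 = 2
j=3,p=2: odd sum, total = 2-2 = 0
j=3,p=3: even sum, total = 0+9 = 9
j=3,p=4: odd sum, total = 9-4 = 5
j=4,p=0: even sum, total = 5+0 = 5
j=4,p=1: odd sum, total = 5-1 = 4
j=4,p=2: even sum, total = 4+8 = 12
j=4,p=3: odd sum, total = 12-3 = 9
j=4,p=4: even sum, total = 9+16 = 25
j=4,p=5: odd sum, total = 25-5 = 20
j=5,p=0: odd sum, total = 20-0 = 20
j=5,p=1: even sum, total = 20+5 = 25
j=5,p=2: odd sum, total = 25-2 = 23
j=5,p=3: even sum, total = 23+15 = 38
j=5,p=4: odd sum, total = 38-4 = 34
j=5,p=5: even sum, total = 34+25 = 59
j=5,p=6: odd sum, total = 59-6 = 53

53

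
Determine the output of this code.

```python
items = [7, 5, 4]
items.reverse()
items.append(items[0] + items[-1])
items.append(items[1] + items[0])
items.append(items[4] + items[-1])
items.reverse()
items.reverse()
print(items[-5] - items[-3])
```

reverse → [4, 5, 7]
append items[0]+items[-1] = 4+7 = 11 → [4, 5, 7, 11]
append items[1]+items[0] = 5+4 = 9 → [4, 5, 7, 11, 9]
append items[4]+items[-1] = 9+9 = 18 → [4, 5, 7, 11, 9, 18]
reverse → [18, 9, 11, 7, 5, 4]
reverse → [4, 5, 7, 11, 9, 18]
items[-5]-items[-3] = 5-11 = -6

-6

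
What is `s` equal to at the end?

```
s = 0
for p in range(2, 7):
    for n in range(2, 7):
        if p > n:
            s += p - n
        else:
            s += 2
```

p=2,n=2: not 2>2, s = 0+2 = 2
p=2,n=3: not 2>3, s = 2+2 = 4
p=2,n=4: not 2>4, s = 4+2 = 6
p=2,n=5: not 2>5, s = 6+2 = 8
p=2,n=6: not 2>6, s = 8+2 = 10
p=3,n=2: 3>2, s = 10+1 = 11
p=3,n=3: not 3>3, s = 11+2 = 13
p=3,n=4: not 3>4, s = 13+2 = 15
p=3,n=5: not 3>5, s = 15+2 = 17
p=3,n=6: not 3>6, s = 17+2 = 19
p=4,n=2: 4>2, s = 19+2 = 21
p=4,n=3: 4>3, s = 21+1 = 22
p=4,n=4: not 4>4, s = 22+2 = 24
p=4,n=5: not 4>5, s = 24+2 = 26
p=4,n=6: not 4>6, s = 26+2 = 28
p=5,n=2: 5>2, s = 28+3 = 31
p=5,n=3: 5>3, s = 31+2 = 33
p=5,n=4: 5>4, s = 33+1 = 34
p=5,n=5: not 5>5, s = 34+2 = 36
p=5,n=6: not 5>6, s = 36+2 = 38
p=6,n=2: 6>2, s = 38+4 = 42
p=6,n=3: 6>3, s = 42+3 = 45
p=6,n=4: 6>4, s = 45+2 = 47
p=6,n=5: 6>5, s = 47+1 = 48
p=6,n=6: not 6>6, s = 48+2 = 50

50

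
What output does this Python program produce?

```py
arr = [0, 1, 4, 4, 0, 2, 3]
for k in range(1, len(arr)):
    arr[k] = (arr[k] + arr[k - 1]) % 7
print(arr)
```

[0, 1, 5, 2, 2, 4, 0]

k=1: arr[1] = (1+0)%7 = 1 → [0, 1, 4, 4, 0, 2, 3]
k=2: arr[2] = (4+1)%7 = 5 → [0, 1, 5, 4, 0, 2, 3]
k=3: arr[3] = (4+5)%7 = 2 → [0, 1, 5, 2, 0, 2, 3]
k=4: arr[4] = (0+2)%7 = 2 → [0, 1, 5, 2, 2, 2, 3]
k=5: arr[5] = (2+2)%7 = 4 → [0, 1, 5, 2, 2, 4, 3]
k=6: arr[6] = (3+4)%7 = 0 → [0, 1, 5, 2, 2, 4, 0]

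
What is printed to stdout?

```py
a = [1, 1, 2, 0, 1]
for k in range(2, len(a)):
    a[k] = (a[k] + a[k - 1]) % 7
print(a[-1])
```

k=2: a[2] = (2+1)%7 = 3 → [1, 1, 3, 0, 1]
k=3: a[3] = (0+3)%7 = 3 → [1, 1, 3, 3, 1]
k=4: a[4] = (1+3)%7 = 4 → [1, 1, 3, 3, 4]

4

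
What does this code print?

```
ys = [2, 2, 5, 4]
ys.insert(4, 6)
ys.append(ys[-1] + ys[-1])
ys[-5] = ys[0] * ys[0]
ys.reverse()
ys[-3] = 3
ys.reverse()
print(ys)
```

[2, 4, 3, 4, 6, 12]

insert 6 at 4 → [2, 2, 5, 4, 6]
append ys[-1]+ys[-1] = 6+6 = 12 → [2, 2, 5, 4, 6, 12]
ys[-5] = ys[0]*ys[0] = 2*2 = 4 → [2, 4, 5, 4, 6, 12]
reverse → [12, 6, 4, 5, 4, 2]
ys[-3] = 3 → [12, 6, 4, 3, 4, 2]
reverse → [2, 4, 3, 4, 6, 12]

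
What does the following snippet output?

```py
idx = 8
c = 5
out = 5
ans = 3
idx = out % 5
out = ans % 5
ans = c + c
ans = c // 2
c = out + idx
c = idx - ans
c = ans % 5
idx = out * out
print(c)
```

2

idx = 5%5 = 0
out = 3%5 = 3
ans = 5+5 = 10
ans = 5//2 = 2
c = 3+0 = 3
c = 0-2 = -2
c = 2%5 = 2
idx = 3*3 = 9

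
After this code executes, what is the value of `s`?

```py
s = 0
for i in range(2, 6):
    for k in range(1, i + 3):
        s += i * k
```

i=2,k=1: s = 0+2 = 2
i=2,k=2: s = 2+4 = 6
i=2,k=3: s = 6+6 = 12
i=2,k=4: s = 12+8 = 20
i=3,k=1: s = 20+3 = 23
i=3,k=2: s = 23+6 = 29
i=3,k=3: s = 29+9 = 38
i=3,k=4: s = 38+12 = 50
i=3,k=5: s = 50+15 = 65
i=4,k=1: s = 65+4 = 69
i=4,k=2: s = 69+8 = 77
i=4,k=3: s = 77+12 = 89
i=4,k=4: s = 89+16 = 105
i=4,k=5: s = 105+20 = 125
i=4,k=6: s = 125+24 = 149
i=5,k=1: s = 149+5 = 154
i=5,k=2: s = 154+10 = 164
i=5,k=3: s = 164+15 = 179
i=5,k=4: s = 179+20 = 199
i=5,k=5: s = 199+25 = 224
i=5,k=6: s = 224+30 = 254
i=5,k=7: s = 254+35 = 289

289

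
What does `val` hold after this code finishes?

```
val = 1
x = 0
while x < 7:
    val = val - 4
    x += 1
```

-27

x=0: val = 1-4 = -3
x=1: val = (-3)-4 = -7
x=2: val = (-7)-4 = -11
x=3: val = (-11)-4 = -15
x=4: val = (-15)-4 = -19
x=5: val = (-19)-4 = -23
x=6: val = (-23)-4 = -27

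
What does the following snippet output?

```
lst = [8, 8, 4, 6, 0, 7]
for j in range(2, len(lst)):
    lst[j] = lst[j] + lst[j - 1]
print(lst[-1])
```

25

j=2: lst[2] = 4+8 = 12 → [8, 8, 12, 6, 0, 7]
j=3: lst[3] = 6+12 = 18 → [8, 8, 12, 18, 0, 7]
j=4: lst[4] = 0+18 = 18 → [8, 8, 12, 18, 18, 7]
j=5: lst[5] = 7+18 = 25 → [8, 8, 12, 18, 18, 25]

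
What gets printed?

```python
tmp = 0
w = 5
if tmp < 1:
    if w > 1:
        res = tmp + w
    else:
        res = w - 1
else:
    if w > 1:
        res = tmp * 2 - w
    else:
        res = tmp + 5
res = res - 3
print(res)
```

2

tmp=0, w=5
tmp < 1 is True; w > 1 is True
→ res = tmp + w = 5
res = 5-3 = 2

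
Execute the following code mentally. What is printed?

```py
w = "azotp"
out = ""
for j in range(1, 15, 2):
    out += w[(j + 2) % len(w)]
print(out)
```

j=1: add w[3]='t' → 't'
j=3: add w[0]='a' → 'ta'
j=5: add w[2]='o' → 'tao'
j=7: add w[4]='p' → 'taop'
j=9: add w[1]='z' → 'taopz'
j=11: add w[3]='t' → 'taopzt'
j=13: add w[0]='a' → 'taopzta'

taopzta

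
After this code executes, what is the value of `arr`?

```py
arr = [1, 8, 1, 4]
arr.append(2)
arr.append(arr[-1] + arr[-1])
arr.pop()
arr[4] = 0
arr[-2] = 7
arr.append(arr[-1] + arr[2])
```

[1, 8, 1, 7, 0, 1]

append 2 → [1, 8, 1, 4, 2]
append arr[-1]+arr[-1] = 2+2 = 4 → [1, 8, 1, 4, 2, 4]
pop() removes 4 → [1, 8, 1, 4, 2]
arr[4] = 0 → [1, 8, 1, 4, 0]
arr[-2] = 7 → [1, 8, 1, 7, 0]
append arr[-1]+arr[2] = 0+1 = 1 → [1, 8, 1, 7, 0, 1]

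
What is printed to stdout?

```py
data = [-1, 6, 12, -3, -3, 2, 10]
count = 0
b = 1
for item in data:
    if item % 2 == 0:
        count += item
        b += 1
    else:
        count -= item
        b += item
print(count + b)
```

item=-1: not even, count = 0-(-1) = 1; b=0
item=6: even, count = 1+6 = 7; b=1
item=12: even, count = 7+12 = 19; b=2
item=-3: not even, count = 19-(-3) = 22; b=-1
item=-3: not even, count = 22-(-3) = 25; b=-4
item=2: even, count = 25+2 = 27; b=-3
item=10: even, count = 27+10 = 37; b=-2
count+b = 37+(-2) = 35

35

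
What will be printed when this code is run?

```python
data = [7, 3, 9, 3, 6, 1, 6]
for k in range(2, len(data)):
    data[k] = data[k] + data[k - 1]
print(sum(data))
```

k=2: data[2] = 9+3 = 12 → [7, 3, 12, 3, 6, 1, 6]
k=3: data[3] = 3+12 = 15 → [7, 3, 12, 15, 6, 1, 6]
k=4: data[4] = 6+15 = 21 → [7, 3, 12, 15, 21, 1, 6]
k=5: data[5] = 1+21 = 22 → [7, 3, 12, 15, 21, 22, 6]
k=6: data[6] = 6+22 = 28 → [7, 3, 12, 15, 21, 22, 28]
sum = 108

108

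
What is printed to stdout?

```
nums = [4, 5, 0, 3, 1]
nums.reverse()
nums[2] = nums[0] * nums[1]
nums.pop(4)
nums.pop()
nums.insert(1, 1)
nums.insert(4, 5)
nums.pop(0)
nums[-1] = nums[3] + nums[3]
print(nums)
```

reverse → [1, 3, 0, 5, 4]
nums[2] = nums[0]*nums[1] = 1*3 = 3 → [1, 3, 3, 5, 4]
pop(4) removes 4 → [1, 3, 3, 5]
pop() removes 5 → [1, 3, 3]
insert 1 at 1 → [1, 1, 3, 3]
insert 5 at 4 → [1, 1, 3, 3, 5]
pop(0) removes 1 → [1, 3, 3, 5]
nums[-1] = nums[3]+nums[3] = 5+5 = 10 → [1, 3, 3, 10]

[1, 3, 3, 10]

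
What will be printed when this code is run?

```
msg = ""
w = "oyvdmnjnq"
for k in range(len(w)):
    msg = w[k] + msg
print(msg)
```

qnjnmdvyo

k=0: prepend 'o' → 'o'
k=1: prepend 'y' → 'yo'
k=2: prepend 'v' → 'vyo'
k=3: prepend 'd' → 'dvyo'
k=4: prepend 'm' → 'mdvyo'
k=5: prepend 'n' → 'nmdvyo'
k=6: prepend 'j' → 'jnmdvyo'
k=7: prepend 'n' → 'njnmdvyo'
k=8: prepend 'q' → 'qnjnmdvyo'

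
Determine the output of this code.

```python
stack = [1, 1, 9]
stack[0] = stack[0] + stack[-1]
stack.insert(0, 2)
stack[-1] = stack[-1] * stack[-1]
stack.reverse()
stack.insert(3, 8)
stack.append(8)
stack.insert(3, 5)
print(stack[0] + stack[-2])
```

83

stack[0] = stack[0]+stack[-1] = 1+9 = 10 → [10, 1, 9]
insert 2 at 0 → [2, 10, 1, 9]
stack[-1] = stack[-1]*stack[-1] = 9*9 = 81 → [2, 10, 1, 81]
reverse → [81, 1, 10, 2]
insert 8 at 3 → [81, 1, 10, 8, 2]
append 8 → [81, 1, 10, 8, 2, 8]
insert 5 at 3 → [81, 1, 10, 5, 8, 2, 8]
stack[0]+stack[-2] = 81+2 = 83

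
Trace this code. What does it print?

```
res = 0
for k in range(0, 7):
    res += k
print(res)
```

21

k=0: res = 0+0 = 0
k=1: res = 0+1 = 1
k=2: res = 1+2 = 3
k=3: res = 3+3 = 6
k=4: res = 6+4 = 10
k=5: res = 10+5 = 15
k=6: res = 15+6 = 21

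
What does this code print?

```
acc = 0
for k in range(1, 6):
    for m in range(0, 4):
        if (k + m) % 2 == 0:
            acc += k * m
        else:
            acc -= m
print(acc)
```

34

k=1,m=0: odd sum, acc = 0-0 = 0
k=1,m=1: even sum, acc = 0+1 = 1
k=1,m=2: odd sum, acc = 1-2 = -1
k=1,m=3: even sum, acc = (-1)+3 = 2
k=2,m=0: even sum, acc = 2+0 = 2
k=2,m=1: odd sum, acc = 2-1 = 1
k=2,m=2: even sum, acc = 1+4 = 5
k=2,m=3: odd sum, acc = 5-3 = 2
k=3,m=0: odd sum, acc = 2-0 = 2
k=3,m=1: even sum, acc = 2+3 = 5
k=3,m=2: odd sum, acc = 5-2 = 3
k=3,m=3: even sum, acc = 3+9 = 12
k=4,m=0: even sum, acc = 12+0 = 12
k=4,m=1: odd sum, acc = 12-1 = 11
k=4,m=2: even sum, acc = 11+8 = 19
k=4,m=3: odd sum, acc = 19-3 = 16
k=5,m=0: odd sum, acc = 16-0 = 16
k=5,m=1: even sum, acc = 16+5 = 21
k=5,m=2: odd sum, acc = 21-2 = 19
k=5,m=3: even sum, acc = 19+15 = 34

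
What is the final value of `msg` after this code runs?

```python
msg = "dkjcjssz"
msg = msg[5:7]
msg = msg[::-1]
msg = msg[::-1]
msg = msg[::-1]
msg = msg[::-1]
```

'ss'

slice [5:7] → 'ss'
reverse → 'ss'
reverse → 'ss'
reverse → 'ss'
reverse → 'ss'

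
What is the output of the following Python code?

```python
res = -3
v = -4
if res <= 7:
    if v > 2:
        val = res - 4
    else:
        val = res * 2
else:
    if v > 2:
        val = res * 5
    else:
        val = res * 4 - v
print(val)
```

-6

res=-3, v=-4
res <= 7 is True; v > 2 is False
→ val = res * 2 = -6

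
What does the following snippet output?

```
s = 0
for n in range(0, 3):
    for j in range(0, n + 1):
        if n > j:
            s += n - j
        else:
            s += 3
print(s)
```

n=0,j=0: not 0>0, s = 0+3 = 3
n=1,j=0: 1>0, s = 3+1 = 4
n=1,j=1: not 1>1, s = 4+3 = 7
n=2,j=0: 2>0, s = 7+2 = 9
n=2,j=1: 2>1, s = 9+1 = 10
n=2,j=2: not 2>2, s = 10+3 = 13

13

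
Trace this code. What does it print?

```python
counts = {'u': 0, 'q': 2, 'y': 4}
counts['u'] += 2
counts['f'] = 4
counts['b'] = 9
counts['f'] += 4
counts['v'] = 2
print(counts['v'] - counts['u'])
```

0

counts['u'] = 0+2 = 2 → {'u': 2, 'q': 2, 'y': 4}
counts['f'] = 4 → {'u': 2, 'q': 2, 'y': 4, 'f': 4}
counts['b'] = 9 → {'u': 2, 'q': 2, 'y': 4, 'f': 4, 'b': 9}
counts['f'] = 4+4 = 8 → {'u': 2, 'q': 2, 'y': 4, 'f': 8, 'b': 9}
counts['v'] = 2 → {'u': 2, 'q': 2, 'y': 4, 'f': 8, 'b': 9, 'v': 2}
counts['v']-counts['u'] = 2-2 = 0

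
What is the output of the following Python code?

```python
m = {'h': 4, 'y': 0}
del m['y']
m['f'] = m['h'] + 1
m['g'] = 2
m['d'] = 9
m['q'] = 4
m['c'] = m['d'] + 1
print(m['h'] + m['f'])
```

9

del 'y' → {'h': 4}
m['f'] = m['h']+1 = 5 → {'h': 4, 'f': 5}
m['g'] = 2 → {'h': 4, 'f': 5, 'g': 2}
m['d'] = 9 → {'h': 4, 'f': 5, 'g': 2, 'd': 9}
m['q'] = 4 → {'h': 4, 'f': 5, 'g': 2, 'd': 9, 'q': 4}
m['c'] = m['d']+1 = 10 → {'h': 4, 'f': 5, 'g': 2, 'd': 9, 'q': 4, 'c': 10}
m['h']+m['f'] = 4+5 = 9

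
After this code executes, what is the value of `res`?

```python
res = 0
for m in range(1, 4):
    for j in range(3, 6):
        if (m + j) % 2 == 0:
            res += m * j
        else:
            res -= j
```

m=1,j=3: even sum, res = 0+3 = 3
m=1,j=4: odd sum, res = 3-4 = -1
m=1,j=5: even sum, res = (-1)+5 = 4
m=2,j=3: odd sum, res = 4-3 = 1
m=2,j=4: even sum, res = 1+8 = 9
m=2,j=5: odd sum, res = 9-5 = 4
m=3,j=3: even sum, res = 4+9 = 13
m=3,j=4: odd sum, res = 13-4 = 9
m=3,j=5: even sum, res = 9+15 = 24

24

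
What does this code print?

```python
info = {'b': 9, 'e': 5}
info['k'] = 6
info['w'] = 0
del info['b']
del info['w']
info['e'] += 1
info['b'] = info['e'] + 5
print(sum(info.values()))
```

23

info['k'] = 6 → {'b': 9, 'e': 5, 'k': 6}
info['w'] = 0 → {'b': 9, 'e': 5, 'k': 6, 'w': 0}
del 'b' → {'e': 5, 'k': 6, 'w': 0}
del 'w' → {'e': 5, 'k': 6}
info['e'] = 5+1 = 6 → {'e': 6, 'k': 6}
info['b'] = info['e']+5 = 11 → {'e': 6, 'k': 6, 'b': 11}
sum of values = 23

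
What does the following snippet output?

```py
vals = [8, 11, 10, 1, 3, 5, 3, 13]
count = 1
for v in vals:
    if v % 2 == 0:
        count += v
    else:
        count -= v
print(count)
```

v=8: even, count = 1+8 = 9
v=11: not even, count = 9-11 = -2
v=10: even, count = (-2)+10 = 8
v=1: not even, count = 8-1 = 7
v=3: not even, count = 7-3 = 4
v=5: not even, count = 4-5 = -1
v=3: not even, count = (-1)-3 = -4
v=13: not even, count = (-4)-13 = -17

-17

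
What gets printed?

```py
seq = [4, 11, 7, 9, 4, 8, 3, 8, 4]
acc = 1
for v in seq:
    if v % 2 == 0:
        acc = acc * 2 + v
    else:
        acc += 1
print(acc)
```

v=4: even, acc = 1*2+4 = 6
v=11: not even, acc = 6+1 = 7
v=7: not even, acc = 7+1 = 8
v=9: not even, acc = 8+1 = 9
v=4: even, acc = 9*2+4 = 22
v=8: even, acc = 22*2+8 = 52
v=3: not even, acc = 52+1 = 53
v=8: even, acc = 53*2+8 = 114
v=4: even, acc = 114*2+4 = 232

232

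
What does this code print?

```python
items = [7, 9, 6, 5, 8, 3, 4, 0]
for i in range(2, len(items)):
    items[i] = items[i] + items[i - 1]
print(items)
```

i=2: items[2] = 6+9 = 15 → [7, 9, 15, 5, 8, 3, 4, 0]
i=3: items[3] = 5+15 = 20 → [7, 9, 15, 20, 8, 3, 4, 0]
i=4: items[4] = 8+20 = 28 → [7, 9, 15, 20, 28, 3, 4, 0]
i=5: items[5] = 3+28 = 31 → [7, 9, 15, 20, 28, 31, 4, 0]
i=6: items[6] = 4+31 = 35 → [7, 9, 15, 20, 28, 31, 35, 0]
i=7: items[7] = 0+35 = 35 → [7, 9, 15, 20, 28, 31, 35, 35]

[7, 9, 15, 20, 28, 31, 35, 35]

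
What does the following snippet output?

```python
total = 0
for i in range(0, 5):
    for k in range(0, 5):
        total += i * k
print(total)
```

i=0,k=0: total = 0+0 = 0
i=0,k=1: total = 0+0 = 0
i=0,k=2: total = 0+0 = 0
i=0,k=3: total = 0+0 = 0
i=0,k=4: total = 0+0 = 0
i=1,k=0: total = 0+0 = 0
i=1,k=1: total = 0+1 = 1
i=1,k=2: total = 1+2 = 3
i=1,k=3: total = 3+3 = 6
i=1,k=4: total = 6+4 = 10
i=2,k=0: total = 10+0 = 10
i=2,k=1: total = 10+2 = 12
i=2,k=2: total = 12+4 = 16
i=2,k=3: total = 16+6 = 22
i=2,k=4: total = 22+8 = 30
i=3,k=0: total = 30+0 = 30
i=3,k=1: total = 30+3 = 33
i=3,k=2: total = 33+6 = 39
i=3,k=3: total = 39+9 = 48
i=3,k=4: total = 48+12 = 60
i=4,k=0: total = 60+0 = 60
i=4,k=1: total = 60+4 = 64
i=4,k=2: total = 64+8 = 72
i=4,k=3: total = 72+12 = 84
i=4,k=4: total = 84+16 = 100

100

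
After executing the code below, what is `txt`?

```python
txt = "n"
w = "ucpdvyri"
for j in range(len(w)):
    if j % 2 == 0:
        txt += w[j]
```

j=0: add 'u' → 'nu'
j=1: skip
j=2: add 'p' → 'nup'
j=3: skip
j=4: add 'v' → 'nupv'
j=5: skip
j=6: add 'r' → 'nupvr'
j=7: skip

'nupvr'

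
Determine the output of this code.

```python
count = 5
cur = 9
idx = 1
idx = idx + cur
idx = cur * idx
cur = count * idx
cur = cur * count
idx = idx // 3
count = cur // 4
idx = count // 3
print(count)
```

idx = 1+9 = 10
idx = 9*10 = 90
cur = 5*90 = 450
cur = 450*5 = 2250
idx = 90//3 = 30
count = 2250//4 = 562
idx = 562//3 = 187

562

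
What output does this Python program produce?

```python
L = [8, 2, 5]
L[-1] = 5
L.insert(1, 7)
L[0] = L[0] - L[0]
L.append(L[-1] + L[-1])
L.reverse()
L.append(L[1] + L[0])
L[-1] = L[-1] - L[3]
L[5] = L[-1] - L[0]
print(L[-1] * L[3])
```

-14

L[-1] = 5 → [8, 2, 5]
insert 7 at 1 → [8, 7, 2, 5]
L[0] = L[0]-L[0] = 8-8 = 0 → [0, 7, 2, 5]
append L[-1]+L[-1] = 5+5 = 10 → [0, 7, 2, 5, 10]
reverse → [10, 5, 2, 7, 0]
append L[1]+L[0] = 5+10 = 15 → [10, 5, 2, 7, 0, 15]
L[-1] = L[-1]-L[3] = 15-7 = 8 → [10, 5, 2, 7, 0, 8]
L[5] = L[-1]-L[0] = 8-10 = -2 → [10, 5, 2, 7, 0, -2]
L[-1]*L[3] = (-2)*7 = -14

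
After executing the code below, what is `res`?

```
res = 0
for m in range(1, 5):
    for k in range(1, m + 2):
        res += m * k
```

105

m=1,k=1: res = 0+1 = 1
m=1,k=2: res = 1+2 = 3
m=2,k=1: res = 3+2 = 5
m=2,k=2: res = 5+4 = 9
m=2,k=3: res = 9+6 = 15
m=3,k=1: res = 15+3 = 18
m=3,k=2: res = 18+6 = 24
m=3,k=3: res = 24+9 = 33
m=3,k=4: res = 33+12 = 45
m=4,k=1: res = 45+4 = 49
m=4,k=2: res = 49+8 = 57
m=4,k=3: res = 57+12 = 69
m=4,k=4: res = 69+16 = 85
m=4,k=5: res = 85+20 = 105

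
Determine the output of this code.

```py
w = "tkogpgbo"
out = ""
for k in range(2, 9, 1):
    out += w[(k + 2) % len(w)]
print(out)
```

k=2: add w[4]='p' → 'p'
k=3: add w[5]='g' → 'pg'
k=4: add w[6]='b' → 'pgb'
k=5: add w[7]='o' → 'pgbo'
k=6: add w[0]='t' → 'pgbot'
k=7: add w[1]='k' → 'pgbotk'
k=8: add w[2]='o' → 'pgbotko'

pgbotko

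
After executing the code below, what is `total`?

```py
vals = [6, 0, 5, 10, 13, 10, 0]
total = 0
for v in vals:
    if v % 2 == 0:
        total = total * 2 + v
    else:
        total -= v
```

64

v=6: even, total = 0*2+6 = 6
v=0: even, total = 6*2+0 = 12
v=5: not even, total = 12-5 = 7
v=10: even, total = 7*2+10 = 24
v=13: not even, total = 24-13 = 11
v=10: even, total = 11*2+10 = 32
v=0: even, total = 32*2+0 = 64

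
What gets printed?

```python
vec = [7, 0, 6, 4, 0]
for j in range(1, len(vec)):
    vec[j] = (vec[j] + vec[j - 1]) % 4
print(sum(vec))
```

j=1: vec[1] = (0+7)%4 = 3 → [7, 3, 6, 4, 0]
j=2: vec[2] = (6+3)%4 = 1 → [7, 3, 1, 4, 0]
j=3: vec[3] = (4+1)%4 = 1 → [7, 3, 1, 1, 0]
j=4: vec[4] = (0+1)%4 = 1 → [7, 3, 1, 1, 1]
sum = 13

13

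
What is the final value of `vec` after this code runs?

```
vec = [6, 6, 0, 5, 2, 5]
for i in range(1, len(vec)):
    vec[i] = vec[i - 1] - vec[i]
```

i=1: vec[1] = 6-6 = 0 → [6, 0, 0, 5, 2, 5]
i=2: vec[2] = 0-0 = 0 → [6, 0, 0, 5, 2, 5]
i=3: vec[3] = 0-5 = -5 → [6, 0, 0, -5, 2, 5]
i=4: vec[4] = (-5)-2 = -7 → [6, 0, 0, -5, -7, 5]
i=5: vec[5] = (-7)-5 = -12 → [6, 0, 0, -5, -7, -12]

[6, 0, 0, -5, -7, -12]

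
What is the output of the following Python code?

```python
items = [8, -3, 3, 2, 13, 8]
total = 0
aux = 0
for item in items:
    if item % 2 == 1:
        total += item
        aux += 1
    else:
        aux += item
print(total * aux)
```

item=8: not odd; aux=8
item=-3: odd, total = 0+(-3) = -3; aux=9
item=3: odd, total = (-3)+3 = 0; aux=10
item=2: not odd; aux=12
item=13: odd, total = 0+13 = 13; aux=13
item=8: not odd; aux=21
total*aux = 13*21 = 273

273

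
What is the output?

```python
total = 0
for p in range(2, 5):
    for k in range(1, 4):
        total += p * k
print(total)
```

54

p=2,k=1: total = 0+2 = 2
p=2,k=2: total = 2+4 = 6
p=2,k=3: total = 6+6 = 12
p=3,k=1: total = 12+3 = 15
p=3,k=2: total = 15+6 = 21
p=3,k=3: total = 21+9 = 30
p=4,k=1: total = 30+4 = 34
p=4,k=2: total = 34+8 = 42
p=4,k=3: total = 42+12 = 54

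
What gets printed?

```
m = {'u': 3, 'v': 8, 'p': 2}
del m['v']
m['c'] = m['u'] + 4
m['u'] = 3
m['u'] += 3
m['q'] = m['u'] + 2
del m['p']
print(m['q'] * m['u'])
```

48

del 'v' → {'u': 3, 'p': 2}
m['c'] = m['u']+4 = 7 → {'u': 3, 'p': 2, 'c': 7}
m['u'] = 3 → {'u': 3, 'p': 2, 'c': 7}
m['u'] = 3+3 = 6 → {'u': 6, 'p': 2, 'c': 7}
m['q'] = m['u']+2 = 8 → {'u': 6, 'p': 2, 'c': 7, 'q': 8}
del 'p' → {'u': 6, 'c': 7, 'q': 8}
m['q']*m['u'] = 8*6 = 48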